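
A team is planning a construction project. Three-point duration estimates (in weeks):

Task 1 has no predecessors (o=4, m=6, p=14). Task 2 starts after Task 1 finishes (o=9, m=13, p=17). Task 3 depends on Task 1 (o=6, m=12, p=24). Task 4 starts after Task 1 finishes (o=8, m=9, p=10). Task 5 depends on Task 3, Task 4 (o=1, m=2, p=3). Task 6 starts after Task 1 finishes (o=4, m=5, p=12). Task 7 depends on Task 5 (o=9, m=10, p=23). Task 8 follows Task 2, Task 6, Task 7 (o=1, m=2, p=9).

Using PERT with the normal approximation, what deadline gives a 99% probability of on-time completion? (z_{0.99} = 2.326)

te_Task 1 = (4 + 4·6 + 14)/6 = 42/6 = 7; σ²_Task 1 = ((14−4)/6)² = 2.778
te_Task 2 = (9 + 4·13 + 17)/6 = 78/6 = 13; σ²_Task 2 = ((17−9)/6)² = 1.778
te_Task 3 = (6 + 4·12 + 24)/6 = 78/6 = 13; σ²_Task 3 = ((24−6)/6)² = 9.000
te_Task 4 = (8 + 4·9 + 10)/6 = 54/6 = 9; σ²_Task 4 = ((10−8)/6)² = 0.111
te_Task 5 = (1 + 4·2 + 3)/6 = 12/6 = 2; σ²_Task 5 = ((3−1)/6)² = 0.111
te_Task 6 = (4 + 4·5 + 12)/6 = 36/6 = 6; σ²_Task 6 = ((12−4)/6)² = 1.778
te_Task 7 = (9 + 4·10 + 23)/6 = 72/6 = 12; σ²_Task 7 = ((23−9)/6)² = 5.444
te_Task 8 = (1 + 4·2 + 9)/6 = 18/6 = 3; σ²_Task 8 = ((9−1)/6)² = 1.778

Forward pass:
ES_Task 1 = 0; EF_Task 1 = 7
ES_Task 2 = 7; EF_Task 2 = 7+13 = 20
ES_Task 3 = 7; EF_Task 3 = 7+13 = 20
ES_Task 4 = 7; EF_Task 4 = 7+9 = 16
ES_Task 5 = max(EF_Task 3=20, EF_Task 4=16) = 20; EF_Task 5 = 20+2 = 22
ES_Task 6 = 7; EF_Task 6 = 7+6 = 13
ES_Task 7 = 22; EF_Task 7 = 22+12 = 34
ES_Task 8 = max(EF_Task 2=20, EF_Task 6=13, EF_Task 7=34) = 34; EF_Task 8 = 34+3 = 37
Expected project duration μ = 37 weeks. Critical path: Task 1 → Task 3 → Task 5 → Task 7 → Task 8.

Variance along critical path = 2.778 + 9.000 + 0.111 + 5.444 + 1.778 = 19.111; σ = 4.372 weeks.
D = μ + z·σ = 37 + 2.326·4.372 = 47.2 weeks

47.2 weeks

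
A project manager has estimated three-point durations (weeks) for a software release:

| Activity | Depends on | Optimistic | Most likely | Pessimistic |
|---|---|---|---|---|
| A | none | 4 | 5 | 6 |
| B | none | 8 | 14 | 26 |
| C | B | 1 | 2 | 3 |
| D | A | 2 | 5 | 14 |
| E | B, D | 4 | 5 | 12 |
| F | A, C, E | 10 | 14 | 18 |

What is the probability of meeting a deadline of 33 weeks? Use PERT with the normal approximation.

0.286

te_A = (4 + 4·5 + 6)/6 = 30/6 = 5; σ²_A = ((6−4)/6)² = 0.111
te_B = (8 + 4·14 + 26)/6 = 90/6 = 15; σ²_B = ((26−8)/6)² = 9.000
te_C = (1 + 4·2 + 3)/6 = 12/6 = 2; σ²_C = ((3−1)/6)² = 0.111
te_D = (2 + 4·5 + 14)/6 = 36/6 = 6; σ²_D = ((14−2)/6)² = 4.000
te_E = (4 + 4·5 + 12)/6 = 36/6 = 6; σ²_E = ((12−4)/6)² = 1.778
te_F = (10 + 4·14 + 18)/6 = 84/6 = 14; σ²_F = ((18−10)/6)² = 1.778

Forward pass:
ES_A = 0; EF_A = 5
ES_B = 0; EF_B = 15
ES_C = 15; EF_C = 15+2 = 17
ES_D = 5; EF_D = 5+6 = 11
ES_E = max(EF_B=15, EF_D=11) = 15; EF_E = 15+6 = 21
ES_F = max(EF_A=5, EF_C=17, EF_E=21) = 21; EF_F = 21+14 = 35
Expected project duration μ = 35 weeks. Critical path: B → E → F.

Variance along critical path = 9.000 + 1.778 + 1.778 = 12.556; σ = √12.556 = 3.543 weeks.
Z = (33 − 35) / 3.543 = -0.564
P(T ≤ 33) = Φ(-0.564) ≈ 0.286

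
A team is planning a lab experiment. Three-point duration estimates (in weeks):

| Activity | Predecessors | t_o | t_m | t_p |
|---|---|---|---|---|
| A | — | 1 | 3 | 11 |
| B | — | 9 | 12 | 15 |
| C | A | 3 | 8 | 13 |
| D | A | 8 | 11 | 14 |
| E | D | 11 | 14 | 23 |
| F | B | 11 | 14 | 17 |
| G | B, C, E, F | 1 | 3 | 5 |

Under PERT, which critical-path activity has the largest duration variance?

te_A = (1 + 4·3 + 11)/6 = 24/6 = 4; σ²_A = ((11−1)/6)² = 2.778
te_B = (9 + 4·12 + 15)/6 = 72/6 = 12; σ²_B = ((15−9)/6)² = 1.000
te_C = (3 + 4·8 + 13)/6 = 48/6 = 8; σ²_C = ((13−3)/6)² = 2.778
te_D = (8 + 4·11 + 14)/6 = 66/6 = 11; σ²_D = ((14−8)/6)² = 1.000
te_E = (11 + 4·14 + 23)/6 = 90/6 = 15; σ²_E = ((23−11)/6)² = 4.000
te_F = (11 + 4·14 + 17)/6 = 84/6 = 14; σ²_F = ((17−11)/6)² = 1.000
te_G = (1 + 4·3 + 5)/6 = 18/6 = 3; σ²_G = ((5−1)/6)² = 0.444

Forward pass:
ES_A = 0; EF_A = 4
ES_B = 0; EF_B = 12
ES_C = 4; EF_C = 4+8 = 12
ES_D = 4; EF_D = 4+11 = 15
ES_E = 15; EF_E = 15+15 = 30
ES_F = 12; EF_F = 12+14 = 26
ES_G = max(EF_B=12, EF_C=12, EF_E=30, EF_F=26) = 30; EF_G = 30+3 = 33
Expected project duration μ = 33 weeks. Critical path: A → D → E → G.

Variances on critical path: σ²_A=2.778, σ²_D=1.000, σ²_E=4.000, σ²_G=0.444.
Largest is σ²_E = 4.000.

E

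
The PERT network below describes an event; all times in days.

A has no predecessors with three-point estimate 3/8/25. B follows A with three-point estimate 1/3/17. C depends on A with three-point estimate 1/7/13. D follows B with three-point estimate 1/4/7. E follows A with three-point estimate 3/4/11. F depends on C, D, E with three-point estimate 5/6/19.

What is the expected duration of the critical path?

te_A = (3 + 4·8 + 25)/6 = 60/6 = 10
te_B = (1 + 4·3 + 17)/6 = 30/6 = 5
te_C = (1 + 4·7 + 13)/6 = 42/6 = 7
te_D = (1 + 4·4 + 7)/6 = 24/6 = 4
te_E = (3 + 4·4 + 11)/6 = 30/6 = 5
te_F = (5 + 4·6 + 19)/6 = 48/6 = 8

Forward pass:
ES_A = 0; EF_A = 10
ES_B = 10; EF_B = 10+5 = 15
ES_C = 10; EF_C = 10+7 = 17
ES_D = 15; EF_D = 15+4 = 19
ES_E = 10; EF_E = 10+5 = 15
ES_F = max(EF_C=17, EF_D=19, EF_E=15) = 19; EF_F = 19+8 = 27
Expected project duration μ = 27 days. Critical path: A → B → D → F.

27 days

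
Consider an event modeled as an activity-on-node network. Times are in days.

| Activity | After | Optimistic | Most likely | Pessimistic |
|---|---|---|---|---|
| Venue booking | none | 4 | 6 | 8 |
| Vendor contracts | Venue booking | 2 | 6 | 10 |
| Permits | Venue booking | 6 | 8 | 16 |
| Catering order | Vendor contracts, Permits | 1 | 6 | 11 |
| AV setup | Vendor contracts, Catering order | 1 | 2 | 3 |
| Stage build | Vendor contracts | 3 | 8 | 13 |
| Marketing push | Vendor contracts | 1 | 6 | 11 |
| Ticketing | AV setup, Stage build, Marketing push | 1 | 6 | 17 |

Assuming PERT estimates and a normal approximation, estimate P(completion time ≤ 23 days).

0.027

te_Venue booking = (4 + 4·6 + 8)/6 = 36/6 = 6; σ²_Venue booking = ((8−4)/6)² = 0.444
te_Vendor contracts = (2 + 4·6 + 10)/6 = 36/6 = 6; σ²_Vendor contracts = ((10−2)/6)² = 1.778
te_Permits = (6 + 4·8 + 16)/6 = 54/6 = 9; σ²_Permits = ((16−6)/6)² = 2.778
te_Catering order = (1 + 4·6 + 11)/6 = 36/6 = 6; σ²_Catering order = ((11−1)/6)² = 2.778
te_AV setup = (1 + 4·2 + 3)/6 = 12/6 = 2; σ²_AV setup = ((3−1)/6)² = 0.111
te_Stage build = (3 + 4·8 + 13)/6 = 48/6 = 8; σ²_Stage build = ((13−3)/6)² = 2.778
te_Marketing push = (1 + 4·6 + 11)/6 = 36/6 = 6; σ²_Marketing push = ((11−1)/6)² = 2.778
te_Ticketing = (1 + 4·6 + 17)/6 = 42/6 = 7; σ²_Ticketing = ((17−1)/6)² = 7.111

Forward pass:
ES_Venue booking = 0; EF_Venue booking = 6
ES_Vendor contracts = 6; EF_Vendor contracts = 6+6 = 12
ES_Permits = 6; EF_Permits = 6+9 = 15
ES_Catering order = max(EF_Vendor contracts=12, EF_Permits=15) = 15; EF_Catering order = 15+6 = 21
ES_AV setup = max(EF_Vendor contracts=12, EF_Catering order=21) = 21; EF_AV setup = 21+2 = 23
ES_Stage build = 12; EF_Stage build = 12+8 = 20
ES_Marketing push = 12; EF_Marketing push = 12+6 = 18
ES_Ticketing = max(EF_AV setup=23, EF_Stage build=20, EF_Marketing push=18) = 23; EF_Ticketing = 23+7 = 30
Expected project duration μ = 30 days. Critical path: Venue booking → Permits → Catering order → AV setup → Ticketing.

Variance along critical path = 0.444 + 2.778 + 2.778 + 0.111 + 7.111 = 13.222; σ = √13.222 = 3.636 days.
Z = (23 − 30) / 3.636 = -1.925
P(T ≤ 23) = Φ(-1.925) ≈ 0.027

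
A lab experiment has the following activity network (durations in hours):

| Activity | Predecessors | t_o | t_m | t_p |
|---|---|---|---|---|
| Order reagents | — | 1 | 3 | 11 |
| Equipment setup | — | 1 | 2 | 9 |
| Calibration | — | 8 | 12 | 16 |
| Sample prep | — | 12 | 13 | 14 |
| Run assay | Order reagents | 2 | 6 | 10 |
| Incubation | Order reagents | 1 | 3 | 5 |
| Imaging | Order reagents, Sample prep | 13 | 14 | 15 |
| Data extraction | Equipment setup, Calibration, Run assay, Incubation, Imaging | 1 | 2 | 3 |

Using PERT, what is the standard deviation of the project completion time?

0.58 hours

te_Order reagents = (1 + 4·3 + 11)/6 = 24/6 = 4; σ²_Order reagents = ((11−1)/6)² = 2.778
te_Equipment setup = (1 + 4·2 + 9)/6 = 18/6 = 3; σ²_Equipment setup = ((9−1)/6)² = 1.778
te_Calibration = (8 + 4·12 + 16)/6 = 72/6 = 12; σ²_Calibration = ((16−8)/6)² = 1.778
te_Sample prep = (12 + 4·13 + 14)/6 = 78/6 = 13; σ²_Sample prep = ((14−12)/6)² = 0.111
te_Run assay = (2 + 4·6 + 10)/6 = 36/6 = 6; σ²_Run assay = ((10−2)/6)² = 1.778
te_Incubation = (1 + 4·3 + 5)/6 = 18/6 = 3; σ²_Incubation = ((5−1)/6)² = 0.444
te_Imaging = (13 + 4·14 + 15)/6 = 84/6 = 14; σ²_Imaging = ((15−13)/6)² = 0.111
te_Data extraction = (1 + 4·2 + 3)/6 = 12/6 = 2; σ²_Data extraction = ((3−1)/6)² = 0.111

Forward pass:
ES_Order reagents = 0; EF_Order reagents = 4
ES_Equipment setup = 0; EF_Equipment setup = 3
ES_Calibration = 0; EF_Calibration = 12
ES_Sample prep = 0; EF_Sample prep = 13
ES_Run assay = 4; EF_Run assay = 4+6 = 10
ES_Incubation = 4; EF_Incubation = 4+3 = 7
ES_Imaging = max(EF_Order reagents=4, EF_Sample prep=13) = 13; EF_Imaging = 13+14 = 27
ES_Data extraction = max(EF_Equipment setup=3, EF_Calibration=12, EF_Run assay=10, EF_Incubation=7, EF_Imaging=27) = 27; EF_Data extraction = 27+2 = 29
Expected project duration μ = 29 hours. Critical path: Sample prep → Imaging → Data extraction.

Variance along critical path = 0.111 + 0.111 + 0.111 = 0.333
σ = √0.333 = 0.577 hours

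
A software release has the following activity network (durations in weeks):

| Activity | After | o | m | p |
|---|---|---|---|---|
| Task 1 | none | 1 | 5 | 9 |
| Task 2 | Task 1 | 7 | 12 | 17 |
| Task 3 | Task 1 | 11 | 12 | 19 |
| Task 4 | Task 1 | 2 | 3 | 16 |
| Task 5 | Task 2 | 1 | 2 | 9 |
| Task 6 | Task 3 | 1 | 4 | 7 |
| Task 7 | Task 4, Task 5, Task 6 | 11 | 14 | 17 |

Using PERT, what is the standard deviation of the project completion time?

2.36 weeks

te_Task 1 = (1 + 4·5 + 9)/6 = 30/6 = 5; σ²_Task 1 = ((9−1)/6)² = 1.778
te_Task 2 = (7 + 4·12 + 17)/6 = 72/6 = 12; σ²_Task 2 = ((17−7)/6)² = 2.778
te_Task 3 = (11 + 4·12 + 19)/6 = 78/6 = 13; σ²_Task 3 = ((19−11)/6)² = 1.778
te_Task 4 = (2 + 4·3 + 16)/6 = 30/6 = 5; σ²_Task 4 = ((16−2)/6)² = 5.444
te_Task 5 = (1 + 4·2 + 9)/6 = 18/6 = 3; σ²_Task 5 = ((9−1)/6)² = 1.778
te_Task 6 = (1 + 4·4 + 7)/6 = 24/6 = 4; σ²_Task 6 = ((7−1)/6)² = 1.000
te_Task 7 = (11 + 4·14 + 17)/6 = 84/6 = 14; σ²_Task 7 = ((17−11)/6)² = 1.000

Forward pass:
ES_Task 1 = 0; EF_Task 1 = 5
ES_Task 2 = 5; EF_Task 2 = 5+12 = 17
ES_Task 3 = 5; EF_Task 3 = 5+13 = 18
ES_Task 4 = 5; EF_Task 4 = 5+5 = 10
ES_Task 5 = 17; EF_Task 5 = 17+3 = 20
ES_Task 6 = 18; EF_Task 6 = 18+4 = 22
ES_Task 7 = max(EF_Task 4=10, EF_Task 5=20, EF_Task 6=22) = 22; EF_Task 7 = 22+14 = 36
Expected project duration μ = 36 weeks. Critical path: Task 1 → Task 3 → Task 6 → Task 7.

Variance along critical path = 1.778 + 1.778 + 1.000 + 1.000 = 5.556
σ = √5.556 = 2.357 weeks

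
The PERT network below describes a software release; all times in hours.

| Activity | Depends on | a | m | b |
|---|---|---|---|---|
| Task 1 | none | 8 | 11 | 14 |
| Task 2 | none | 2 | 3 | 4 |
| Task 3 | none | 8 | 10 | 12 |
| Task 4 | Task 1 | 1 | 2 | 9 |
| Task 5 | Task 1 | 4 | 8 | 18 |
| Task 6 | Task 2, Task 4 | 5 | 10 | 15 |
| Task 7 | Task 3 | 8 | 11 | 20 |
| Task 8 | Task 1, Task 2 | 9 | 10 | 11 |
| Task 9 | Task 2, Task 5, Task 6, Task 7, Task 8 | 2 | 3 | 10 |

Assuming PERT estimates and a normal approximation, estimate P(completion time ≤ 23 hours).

0.032

te_Task 1 = (8 + 4·11 + 14)/6 = 66/6 = 11; σ²_Task 1 = ((14−8)/6)² = 1.000
te_Task 2 = (2 + 4·3 + 4)/6 = 18/6 = 3; σ²_Task 2 = ((4−2)/6)² = 0.111
te_Task 3 = (8 + 4·10 + 12)/6 = 60/6 = 10; σ²_Task 3 = ((12−8)/6)² = 0.444
te_Task 4 = (1 + 4·2 + 9)/6 = 18/6 = 3; σ²_Task 4 = ((9−1)/6)² = 1.778
te_Task 5 = (4 + 4·8 + 18)/6 = 54/6 = 9; σ²_Task 5 = ((18−4)/6)² = 5.444
te_Task 6 = (5 + 4·10 + 15)/6 = 60/6 = 10; σ²_Task 6 = ((15−5)/6)² = 2.778
te_Task 7 = (8 + 4·11 + 20)/6 = 72/6 = 12; σ²_Task 7 = ((20−8)/6)² = 4.000
te_Task 8 = (9 + 4·10 + 11)/6 = 60/6 = 10; σ²_Task 8 = ((11−9)/6)² = 0.111
te_Task 9 = (2 + 4·3 + 10)/6 = 24/6 = 4; σ²_Task 9 = ((10−2)/6)² = 1.778

Forward pass:
ES_Task 1 = 0; EF_Task 1 = 11
ES_Task 2 = 0; EF_Task 2 = 3
ES_Task 3 = 0; EF_Task 3 = 10
ES_Task 4 = 11; EF_Task 4 = 11+3 = 14
ES_Task 5 = 11; EF_Task 5 = 11+9 = 20
ES_Task 6 = max(EF_Task 2=3, EF_Task 4=14) = 14; EF_Task 6 = 14+10 = 24
ES_Task 7 = 10; EF_Task 7 = 10+12 = 22
ES_Task 8 = max(EF_Task 1=11, EF_Task 2=3) = 11; EF_Task 8 = 11+10 = 21
ES_Task 9 = max(EF_Task 2=3, EF_Task 5=20, EF_Task 6=24, EF_Task 7=22, EF_Task 8=21) = 24; EF_Task 9 = 24+4 = 28
Expected project duration μ = 28 hours. Critical path: Task 1 → Task 4 → Task 6 → Task 9.

Variance along critical path = 1.000 + 1.778 + 2.778 + 1.778 = 7.333; σ = √7.333 = 2.708 hours.
Z = (23 − 28) / 2.708 = -1.846
P(T ≤ 23) = Φ(-1.846) ≈ 0.032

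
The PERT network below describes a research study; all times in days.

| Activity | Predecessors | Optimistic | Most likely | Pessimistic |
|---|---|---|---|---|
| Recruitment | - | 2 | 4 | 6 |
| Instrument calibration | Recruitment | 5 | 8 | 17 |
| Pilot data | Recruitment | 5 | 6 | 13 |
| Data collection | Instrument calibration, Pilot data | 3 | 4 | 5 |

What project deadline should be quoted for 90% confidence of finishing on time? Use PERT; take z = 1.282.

19.7 days

te_Recruitment = (2 + 4·4 + 6)/6 = 24/6 = 4; σ²_Recruitment = ((6−2)/6)² = 0.444
te_Instrument calibration = (5 + 4·8 + 17)/6 = 54/6 = 9; σ²_Instrument calibration = ((17−5)/6)² = 4.000
te_Pilot data = (5 + 4·6 + 13)/6 = 42/6 = 7; σ²_Pilot data = ((13−5)/6)² = 1.778
te_Data collection = (3 + 4·4 + 5)/6 = 24/6 = 4; σ²_Data collection = ((5−3)/6)² = 0.111

Forward pass:
ES_Recruitment = 0; EF_Recruitment = 4
ES_Instrument calibration = 4; EF_Instrument calibration = 4+9 = 13
ES_Pilot data = 4; EF_Pilot data = 4+7 = 11
ES_Data collection = max(EF_Instrument calibration=13, EF_Pilot data=11) = 13; EF_Data collection = 13+4 = 17
Expected project duration μ = 17 days. Critical path: Recruitment → Instrument calibration → Data collection.

Variance along critical path = 0.444 + 4.000 + 0.111 = 4.556; σ = 2.134 days.
D = μ + z·σ = 17 + 1.282·2.134 = 19.7 days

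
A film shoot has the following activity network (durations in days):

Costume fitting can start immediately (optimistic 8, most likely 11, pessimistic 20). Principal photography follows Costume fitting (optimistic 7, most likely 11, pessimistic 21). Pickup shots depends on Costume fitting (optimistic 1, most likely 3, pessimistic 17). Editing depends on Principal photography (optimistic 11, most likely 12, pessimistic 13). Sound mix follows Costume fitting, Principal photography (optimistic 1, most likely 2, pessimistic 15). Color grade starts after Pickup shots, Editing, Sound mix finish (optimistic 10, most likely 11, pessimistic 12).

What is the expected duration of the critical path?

te_Costume fitting = (8 + 4·11 + 20)/6 = 72/6 = 12
te_Principal photography = (7 + 4·11 + 21)/6 = 72/6 = 12
te_Pickup shots = (1 + 4·3 + 17)/6 = 30/6 = 5
te_Editing = (11 + 4·12 + 13)/6 = 72/6 = 12
te_Sound mix = (1 + 4·2 + 15)/6 = 24/6 = 4
te_Color grade = (10 + 4·11 + 12)/6 = 66/6 = 11

Forward pass:
ES_Costume fitting = 0; EF_Costume fitting = 12
ES_Principal photography = 12; EF_Principal photography = 12+12 = 24
ES_Pickup shots = 12; EF_Pickup shots = 12+5 = 17
ES_Editing = 24; EF_Editing = 24+12 = 36
ES_Sound mix = max(EF_Costume fitting=12, EF_Principal photography=24) = 24; EF_Sound mix = 24+4 = 28
ES_Color grade = max(EF_Pickup shots=17, EF_Editing=36, EF_Sound mix=28) = 36; EF_Color grade = 36+11 = 47
Expected project duration μ = 47 days. Critical path: Costume fitting → Principal photography → Editing → Color grade.

47 days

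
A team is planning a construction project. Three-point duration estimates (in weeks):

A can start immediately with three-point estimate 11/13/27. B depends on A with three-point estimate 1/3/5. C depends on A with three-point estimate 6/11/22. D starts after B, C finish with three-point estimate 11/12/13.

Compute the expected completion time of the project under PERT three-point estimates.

39 weeks

te_A = (11 + 4·13 + 27)/6 = 90/6 = 15
te_B = (1 + 4·3 + 5)/6 = 18/6 = 3
te_C = (6 + 4·11 + 22)/6 = 72/6 = 12
te_D = (11 + 4·12 + 13)/6 = 72/6 = 12

Forward pass:
ES_A = 0; EF_A = 15
ES_B = 15; EF_B = 15+3 = 18
ES_C = 15; EF_C = 15+12 = 27
ES_D = max(EF_B=18, EF_C=27) = 27; EF_D = 27+12 = 39
Expected project duration μ = 39 weeks. Critical path: A → C → D.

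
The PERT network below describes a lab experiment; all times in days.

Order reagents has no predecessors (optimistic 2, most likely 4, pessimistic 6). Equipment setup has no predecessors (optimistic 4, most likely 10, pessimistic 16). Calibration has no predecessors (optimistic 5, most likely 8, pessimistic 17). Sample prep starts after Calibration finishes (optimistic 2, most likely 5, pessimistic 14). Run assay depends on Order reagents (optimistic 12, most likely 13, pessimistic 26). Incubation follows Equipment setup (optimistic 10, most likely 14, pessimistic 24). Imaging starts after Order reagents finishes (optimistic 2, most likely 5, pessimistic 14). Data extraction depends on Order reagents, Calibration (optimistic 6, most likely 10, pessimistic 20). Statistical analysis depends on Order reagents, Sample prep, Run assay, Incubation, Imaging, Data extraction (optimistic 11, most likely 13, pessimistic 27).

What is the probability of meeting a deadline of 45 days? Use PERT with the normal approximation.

te_Order reagents = (2 + 4·4 + 6)/6 = 24/6 = 4; σ²_Order reagents = ((6−2)/6)² = 0.444
te_Equipment setup = (4 + 4·10 + 16)/6 = 60/6 = 10; σ²_Equipment setup = ((16−4)/6)² = 4.000
te_Calibration = (5 + 4·8 + 17)/6 = 54/6 = 9; σ²_Calibration = ((17−5)/6)² = 4.000
te_Sample prep = (2 + 4·5 + 14)/6 = 36/6 = 6; σ²_Sample prep = ((14−2)/6)² = 4.000
te_Run assay = (12 + 4·13 + 26)/6 = 90/6 = 15; σ²_Run assay = ((26−12)/6)² = 5.444
te_Incubation = (10 + 4·14 + 24)/6 = 90/6 = 15; σ²_Incubation = ((24−10)/6)² = 5.444
te_Imaging = (2 + 4·5 + 14)/6 = 36/6 = 6; σ²_Imaging = ((14−2)/6)² = 4.000
te_Data extraction = (6 + 4·10 + 20)/6 = 66/6 = 11; σ²_Data extraction = ((20−6)/6)² = 5.444
te_Statistical analysis = (11 + 4·13 + 27)/6 = 90/6 = 15; σ²_Statistical analysis = ((27−11)/6)² = 7.111

Forward pass:
ES_Order reagents = 0; EF_Order reagents = 4
ES_Equipment setup = 0; EF_Equipment setup = 10
ES_Calibration = 0; EF_Calibration = 9
ES_Sample prep = 9; EF_Sample prep = 9+6 = 15
ES_Run assay = 4; EF_Run assay = 4+15 = 19
ES_Incubation = 10; EF_Incubation = 10+15 = 25
ES_Imaging = 4; EF_Imaging = 4+6 = 10
ES_Data extraction = max(EF_Order reagents=4, EF_Calibration=9) = 9; EF_Data extraction = 9+11 = 20
ES_Statistical analysis = max(EF_Order reagents=4, EF_Sample prep=15, EF_Run assay=19, EF_Incubation=25, EF_Imaging=10, EF_Data extraction=20) = 25; EF_Statistical analysis = 25+15 = 40
Expected project duration μ = 40 days. Critical path: Equipment setup → Incubation → Statistical analysis.

Variance along critical path = 4.000 + 5.444 + 7.111 = 16.556; σ = √16.556 = 4.069 days.
Z = (45 − 40) / 4.069 = 1.229
P(T ≤ 45) = Φ(1.229) ≈ 0.890

0.890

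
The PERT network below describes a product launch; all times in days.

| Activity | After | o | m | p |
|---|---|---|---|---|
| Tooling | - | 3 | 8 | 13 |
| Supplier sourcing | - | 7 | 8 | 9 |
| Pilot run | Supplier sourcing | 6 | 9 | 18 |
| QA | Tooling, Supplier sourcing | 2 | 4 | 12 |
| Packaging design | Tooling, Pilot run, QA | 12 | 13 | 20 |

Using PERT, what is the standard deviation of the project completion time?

te_Tooling = (3 + 4·8 + 13)/6 = 48/6 = 8; σ²_Tooling = ((13−3)/6)² = 2.778
te_Supplier sourcing = (7 + 4·8 + 9)/6 = 48/6 = 8; σ²_Supplier sourcing = ((9−7)/6)² = 0.111
te_Pilot run = (6 + 4·9 + 18)/6 = 60/6 = 10; σ²_Pilot run = ((18−6)/6)² = 4.000
te_QA = (2 + 4·4 + 12)/6 = 30/6 = 5; σ²_QA = ((12−2)/6)² = 2.778
te_Packaging design = (12 + 4·13 + 20)/6 = 84/6 = 14; σ²_Packaging design = ((20−12)/6)² = 1.778

Forward pass:
ES_Tooling = 0; EF_Tooling = 8
ES_Supplier sourcing = 0; EF_Supplier sourcing = 8
ES_Pilot run = 8; EF_Pilot run = 8+10 = 18
ES_QA = max(EF_Tooling=8, EF_Supplier sourcing=8) = 8; EF_QA = 8+5 = 13
ES_Packaging design = max(EF_Tooling=8, EF_Pilot run=18, EF_QA=13) = 18; EF_Packaging design = 18+14 = 32
Expected project duration μ = 32 days. Critical path: Supplier sourcing → Pilot run → Packaging design.

Variance along critical path = 0.111 + 4.000 + 1.778 = 5.889
σ = √5.889 = 2.427 days

2.43 days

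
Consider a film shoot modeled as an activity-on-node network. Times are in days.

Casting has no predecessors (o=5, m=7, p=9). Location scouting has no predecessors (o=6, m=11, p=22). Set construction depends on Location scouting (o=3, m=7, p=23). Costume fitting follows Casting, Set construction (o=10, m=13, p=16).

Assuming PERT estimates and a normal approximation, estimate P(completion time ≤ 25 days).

te_Casting = (5 + 4·7 + 9)/6 = 42/6 = 7; σ²_Casting = ((9−5)/6)² = 0.444
te_Location scouting = (6 + 4·11 + 22)/6 = 72/6 = 12; σ²_Location scouting = ((22−6)/6)² = 7.111
te_Set construction = (3 + 4·7 + 23)/6 = 54/6 = 9; σ²_Set construction = ((23−3)/6)² = 11.111
te_Costume fitting = (10 + 4·13 + 16)/6 = 78/6 = 13; σ²_Costume fitting = ((16−10)/6)² = 1.000

Forward pass:
ES_Casting = 0; EF_Casting = 7
ES_Location scouting = 0; EF_Location scouting = 12
ES_Set construction = 12; EF_Set construction = 12+9 = 21
ES_Costume fitting = max(EF_Casting=7, EF_Set construction=21) = 21; EF_Costume fitting = 21+13 = 34
Expected project duration μ = 34 days. Critical path: Location scouting → Set construction → Costume fitting.

Variance along critical path = 7.111 + 11.111 + 1.000 = 19.222; σ = √19.222 = 4.384 days.
Z = (25 − 34) / 4.384 = -2.053
P(T ≤ 25) = Φ(-2.053) ≈ 0.020

0.020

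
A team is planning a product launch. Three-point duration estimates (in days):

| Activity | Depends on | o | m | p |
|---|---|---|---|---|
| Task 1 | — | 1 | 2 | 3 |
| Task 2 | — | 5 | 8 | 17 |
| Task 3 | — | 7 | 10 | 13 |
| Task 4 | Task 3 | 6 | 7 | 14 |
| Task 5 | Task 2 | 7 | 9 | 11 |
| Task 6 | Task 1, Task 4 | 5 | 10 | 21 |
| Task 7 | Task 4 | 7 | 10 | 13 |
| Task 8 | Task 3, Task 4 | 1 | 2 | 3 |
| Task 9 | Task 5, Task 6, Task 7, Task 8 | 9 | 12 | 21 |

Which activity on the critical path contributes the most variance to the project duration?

Task 6

te_Task 1 = (1 + 4·2 + 3)/6 = 12/6 = 2; σ²_Task 1 = ((3−1)/6)² = 0.111
te_Task 2 = (5 + 4·8 + 17)/6 = 54/6 = 9; σ²_Task 2 = ((17−5)/6)² = 4.000
te_Task 3 = (7 + 4·10 + 13)/6 = 60/6 = 10; σ²_Task 3 = ((13−7)/6)² = 1.000
te_Task 4 = (6 + 4·7 + 14)/6 = 48/6 = 8; σ²_Task 4 = ((14−6)/6)² = 1.778
te_Task 5 = (7 + 4·9 + 11)/6 = 54/6 = 9; σ²_Task 5 = ((11−7)/6)² = 0.444
te_Task 6 = (5 + 4·10 + 21)/6 = 66/6 = 11; σ²_Task 6 = ((21−5)/6)² = 7.111
te_Task 7 = (7 + 4·10 + 13)/6 = 60/6 = 10; σ²_Task 7 = ((13−7)/6)² = 1.000
te_Task 8 = (1 + 4·2 + 3)/6 = 12/6 = 2; σ²_Task 8 = ((3−1)/6)² = 0.111
te_Task 9 = (9 + 4·12 + 21)/6 = 78/6 = 13; σ²_Task 9 = ((21−9)/6)² = 4.000

Forward pass:
ES_Task 1 = 0; EF_Task 1 = 2
ES_Task 2 = 0; EF_Task 2 = 9
ES_Task 3 = 0; EF_Task 3 = 10
ES_Task 4 = 10; EF_Task 4 = 10+8 = 18
ES_Task 5 = 9; EF_Task 5 = 9+9 = 18
ES_Task 6 = max(EF_Task 1=2, EF_Task 4=18) = 18; EF_Task 6 = 18+11 = 29
ES_Task 7 = 18; EF_Task 7 = 18+10 = 28
ES_Task 8 = max(EF_Task 3=10, EF_Task 4=18) = 18; EF_Task 8 = 18+2 = 20
ES_Task 9 = max(EF_Task 5=18, EF_Task 6=29, EF_Task 7=28, EF_Task 8=20) = 29; EF_Task 9 = 29+13 = 42
Expected project duration μ = 42 days. Critical path: Task 3 → Task 4 → Task 6 → Task 9.

Variances on critical path: σ²_Task 3=1.000, σ²_Task 4=1.778, σ²_Task 6=7.111, σ²_Task 9=4.000.
Largest is σ²_Task 6 = 7.111.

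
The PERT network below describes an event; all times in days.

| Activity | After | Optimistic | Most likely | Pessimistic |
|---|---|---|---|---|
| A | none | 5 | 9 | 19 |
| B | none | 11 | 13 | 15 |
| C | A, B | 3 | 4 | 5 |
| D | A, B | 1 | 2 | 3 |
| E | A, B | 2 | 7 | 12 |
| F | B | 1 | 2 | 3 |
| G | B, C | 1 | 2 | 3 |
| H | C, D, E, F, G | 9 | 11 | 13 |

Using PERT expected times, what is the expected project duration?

te_A = (5 + 4·9 + 19)/6 = 60/6 = 10
te_B = (11 + 4·13 + 15)/6 = 78/6 = 13
te_C = (3 + 4·4 + 5)/6 = 24/6 = 4
te_D = (1 + 4·2 + 3)/6 = 12/6 = 2
te_E = (2 + 4·7 + 12)/6 = 42/6 = 7
te_F = (1 + 4·2 + 3)/6 = 12/6 = 2
te_G = (1 + 4·2 + 3)/6 = 12/6 = 2
te_H = (9 + 4·11 + 13)/6 = 66/6 = 11

Forward pass:
ES_A = 0; EF_A = 10
ES_B = 0; EF_B = 13
ES_C = max(EF_A=10, EF_B=13) = 13; EF_C = 13+4 = 17
ES_D = max(EF_A=10, EF_B=13) = 13; EF_D = 13+2 = 15
ES_E = max(EF_A=10, EF_B=13) = 13; EF_E = 13+7 = 20
ES_F = 13; EF_F = 13+2 = 15
ES_G = max(EF_B=13, EF_C=17) = 17; EF_G = 17+2 = 19
ES_H = max(EF_C=17, EF_D=15, EF_E=20, EF_F=15, EF_G=19) = 20; EF_H = 20+11 = 31
Expected project duration μ = 31 days. Critical path: B → E → H.

31 days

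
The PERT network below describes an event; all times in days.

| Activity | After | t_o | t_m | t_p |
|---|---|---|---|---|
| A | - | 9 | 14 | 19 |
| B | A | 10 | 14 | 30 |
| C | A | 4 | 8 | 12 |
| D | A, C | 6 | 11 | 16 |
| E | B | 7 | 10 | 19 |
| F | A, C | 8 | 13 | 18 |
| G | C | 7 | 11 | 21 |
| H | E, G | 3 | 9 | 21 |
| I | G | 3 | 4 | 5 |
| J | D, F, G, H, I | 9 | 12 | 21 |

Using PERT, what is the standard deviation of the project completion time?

te_A = (9 + 4·14 + 19)/6 = 84/6 = 14; σ²_A = ((19−9)/6)² = 2.778
te_B = (10 + 4·14 + 30)/6 = 96/6 = 16; σ²_B = ((30−10)/6)² = 11.111
te_C = (4 + 4·8 + 12)/6 = 48/6 = 8; σ²_C = ((12−4)/6)² = 1.778
te_D = (6 + 4·11 + 16)/6 = 66/6 = 11; σ²_D = ((16−6)/6)² = 2.778
te_E = (7 + 4·10 + 19)/6 = 66/6 = 11; σ²_E = ((19−7)/6)² = 4.000
te_F = (8 + 4·13 + 18)/6 = 78/6 = 13; σ²_F = ((18−8)/6)² = 2.778
te_G = (7 + 4·11 + 21)/6 = 72/6 = 12; σ²_G = ((21−7)/6)² = 5.444
te_H = (3 + 4·9 + 21)/6 = 60/6 = 10; σ²_H = ((21−3)/6)² = 9.000
te_I = (3 + 4·4 + 5)/6 = 24/6 = 4; σ²_I = ((5−3)/6)² = 0.111
te_J = (9 + 4·12 + 21)/6 = 78/6 = 13; σ²_J = ((21−9)/6)² = 4.000

Forward pass:
ES_A = 0; EF_A = 14
ES_B = 14; EF_B = 14+16 = 30
ES_C = 14; EF_C = 14+8 = 22
ES_D = max(EF_A=14, EF_C=22) = 22; EF_D = 22+11 = 33
ES_E = 30; EF_E = 30+11 = 41
ES_F = max(EF_A=14, EF_C=22) = 22; EF_F = 22+13 = 35
ES_G = 22; EF_G = 22+12 = 34
ES_H = max(EF_E=41, EF_G=34) = 41; EF_H = 41+10 = 51
ES_I = 34; EF_I = 34+4 = 38
ES_J = max(EF_D=33, EF_F=35, EF_G=34, EF_H=51, EF_I=38) = 51; EF_J = 51+13 = 64
Expected project duration μ = 64 days. Critical path: A → B → E → H → J.

Variance along critical path = 2.778 + 11.111 + 4.000 + 9.000 + 4.000 = 30.889
σ = √30.889 = 5.558 days

5.56 days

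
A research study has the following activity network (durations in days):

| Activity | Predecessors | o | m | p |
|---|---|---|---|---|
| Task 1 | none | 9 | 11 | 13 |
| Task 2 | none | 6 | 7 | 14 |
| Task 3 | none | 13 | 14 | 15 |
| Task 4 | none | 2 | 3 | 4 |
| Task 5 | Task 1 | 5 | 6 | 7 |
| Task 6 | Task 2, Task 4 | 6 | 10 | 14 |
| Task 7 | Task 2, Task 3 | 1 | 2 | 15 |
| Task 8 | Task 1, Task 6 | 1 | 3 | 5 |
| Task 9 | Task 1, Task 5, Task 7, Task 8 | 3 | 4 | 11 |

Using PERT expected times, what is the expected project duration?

26 days

te_Task 1 = (9 + 4·11 + 13)/6 = 66/6 = 11
te_Task 2 = (6 + 4·7 + 14)/6 = 48/6 = 8
te_Task 3 = (13 + 4·14 + 15)/6 = 84/6 = 14
te_Task 4 = (2 + 4·3 + 4)/6 = 18/6 = 3
te_Task 5 = (5 + 4·6 + 7)/6 = 36/6 = 6
te_Task 6 = (6 + 4·10 + 14)/6 = 60/6 = 10
te_Task 7 = (1 + 4·2 + 15)/6 = 24/6 = 4
te_Task 8 = (1 + 4·3 + 5)/6 = 18/6 = 3
te_Task 9 = (3 + 4·4 + 11)/6 = 30/6 = 5

Forward pass:
ES_Task 1 = 0; EF_Task 1 = 11
ES_Task 2 = 0; EF_Task 2 = 8
ES_Task 3 = 0; EF_Task 3 = 14
ES_Task 4 = 0; EF_Task 4 = 3
ES_Task 5 = 11; EF_Task 5 = 11+6 = 17
ES_Task 6 = max(EF_Task 2=8, EF_Task 4=3) = 8; EF_Task 6 = 8+10 = 18
ES_Task 7 = max(EF_Task 2=8, EF_Task 3=14) = 14; EF_Task 7 = 14+4 = 18
ES_Task 8 = max(EF_Task 1=11, EF_Task 6=18) = 18; EF_Task 8 = 18+3 = 21
ES_Task 9 = max(EF_Task 1=11, EF_Task 5=17, EF_Task 7=18, EF_Task 8=21) = 21; EF_Task 9 = 21+5 = 26
Expected project duration μ = 26 days. Critical path: Task 2 → Task 6 → Task 8 → Task 9.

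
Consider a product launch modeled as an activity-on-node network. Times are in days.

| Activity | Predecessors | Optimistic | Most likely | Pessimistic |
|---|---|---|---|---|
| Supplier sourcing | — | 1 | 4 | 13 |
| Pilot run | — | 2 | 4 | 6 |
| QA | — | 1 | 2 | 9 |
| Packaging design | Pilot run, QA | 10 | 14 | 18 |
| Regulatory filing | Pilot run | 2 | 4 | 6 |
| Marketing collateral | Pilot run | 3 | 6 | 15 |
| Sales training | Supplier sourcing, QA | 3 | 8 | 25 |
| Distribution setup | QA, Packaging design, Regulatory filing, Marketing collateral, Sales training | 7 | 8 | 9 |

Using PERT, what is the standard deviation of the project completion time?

te_Supplier sourcing = (1 + 4·4 + 13)/6 = 30/6 = 5; σ²_Supplier sourcing = ((13−1)/6)² = 4.000
te_Pilot run = (2 + 4·4 + 6)/6 = 24/6 = 4; σ²_Pilot run = ((6−2)/6)² = 0.444
te_QA = (1 + 4·2 + 9)/6 = 18/6 = 3; σ²_QA = ((9−1)/6)² = 1.778
te_Packaging design = (10 + 4·14 + 18)/6 = 84/6 = 14; σ²_Packaging design = ((18−10)/6)² = 1.778
te_Regulatory filing = (2 + 4·4 + 6)/6 = 24/6 = 4; σ²_Regulatory filing = ((6−2)/6)² = 0.444
te_Marketing collateral = (3 + 4·6 + 15)/6 = 42/6 = 7; σ²_Marketing collateral = ((15−3)/6)² = 4.000
te_Sales training = (3 + 4·8 + 25)/6 = 60/6 = 10; σ²_Sales training = ((25−3)/6)² = 13.444
te_Distribution setup = (7 + 4·8 + 9)/6 = 48/6 = 8; σ²_Distribution setup = ((9−7)/6)² = 0.111

Forward pass:
ES_Supplier sourcing = 0; EF_Supplier sourcing = 5
ES_Pilot run = 0; EF_Pilot run = 4
ES_QA = 0; EF_QA = 3
ES_Packaging design = max(EF_Pilot run=4, EF_QA=3) = 4; EF_Packaging design = 4+14 = 18
ES_Regulatory filing = 4; EF_Regulatory filing = 4+4 = 8
ES_Marketing collateral = 4; EF_Marketing collateral = 4+7 = 11
ES_Sales training = max(EF_Supplier sourcing=5, EF_QA=3) = 5; EF_Sales training = 5+10 = 15
ES_Distribution setup = max(EF_QA=3, EF_Packaging design=18, EF_Regulatory filing=8, EF_Marketing collateral=11, EF_Sales training=15) = 18; EF_Distribution setup = 18+8 = 26
Expected project duration μ = 26 days. Critical path: Pilot run → Packaging design → Distribution setup.

Variance along critical path = 0.444 + 1.778 + 0.111 = 2.333
σ = √2.333 = 1.528 days

1.53 days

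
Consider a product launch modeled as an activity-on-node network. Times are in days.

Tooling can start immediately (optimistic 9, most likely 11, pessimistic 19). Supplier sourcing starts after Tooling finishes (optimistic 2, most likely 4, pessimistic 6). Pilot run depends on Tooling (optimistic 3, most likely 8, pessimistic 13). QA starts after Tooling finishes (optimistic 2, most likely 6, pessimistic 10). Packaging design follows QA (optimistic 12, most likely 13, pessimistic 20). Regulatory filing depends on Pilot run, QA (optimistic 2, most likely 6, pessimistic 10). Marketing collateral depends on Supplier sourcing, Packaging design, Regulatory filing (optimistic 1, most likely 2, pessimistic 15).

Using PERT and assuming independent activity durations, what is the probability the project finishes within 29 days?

0.021

te_Tooling = (9 + 4·11 + 19)/6 = 72/6 = 12; σ²_Tooling = ((19−9)/6)² = 2.778
te_Supplier sourcing = (2 + 4·4 + 6)/6 = 24/6 = 4; σ²_Supplier sourcing = ((6−2)/6)² = 0.444
te_Pilot run = (3 + 4·8 + 13)/6 = 48/6 = 8; σ²_Pilot run = ((13−3)/6)² = 2.778
te_QA = (2 + 4·6 + 10)/6 = 36/6 = 6; σ²_QA = ((10−2)/6)² = 1.778
te_Packaging design = (12 + 4·13 + 20)/6 = 84/6 = 14; σ²_Packaging design = ((20−12)/6)² = 1.778
te_Regulatory filing = (2 + 4·6 + 10)/6 = 36/6 = 6; σ²_Regulatory filing = ((10−2)/6)² = 1.778
te_Marketing collateral = (1 + 4·2 + 15)/6 = 24/6 = 4; σ²_Marketing collateral = ((15−1)/6)² = 5.444

Forward pass:
ES_Tooling = 0; EF_Tooling = 12
ES_Supplier sourcing = 12; EF_Supplier sourcing = 12+4 = 16
ES_Pilot run = 12; EF_Pilot run = 12+8 = 20
ES_QA = 12; EF_QA = 12+6 = 18
ES_Packaging design = 18; EF_Packaging design = 18+14 = 32
ES_Regulatory filing = max(EF_Pilot run=20, EF_QA=18) = 20; EF_Regulatory filing = 20+6 = 26
ES_Marketing collateral = max(EF_Supplier sourcing=16, EF_Packaging design=32, EF_Regulatory filing=26) = 32; EF_Marketing collateral = 32+4 = 36
Expected project duration μ = 36 days. Critical path: Tooling → QA → Packaging design → Marketing collateral.

Variance along critical path = 2.778 + 1.778 + 1.778 + 5.444 = 11.778; σ = √11.778 = 3.432 days.
Z = (29 − 36) / 3.432 = -2.040
P(T ≤ 29) = Φ(-2.040) ≈ 0.021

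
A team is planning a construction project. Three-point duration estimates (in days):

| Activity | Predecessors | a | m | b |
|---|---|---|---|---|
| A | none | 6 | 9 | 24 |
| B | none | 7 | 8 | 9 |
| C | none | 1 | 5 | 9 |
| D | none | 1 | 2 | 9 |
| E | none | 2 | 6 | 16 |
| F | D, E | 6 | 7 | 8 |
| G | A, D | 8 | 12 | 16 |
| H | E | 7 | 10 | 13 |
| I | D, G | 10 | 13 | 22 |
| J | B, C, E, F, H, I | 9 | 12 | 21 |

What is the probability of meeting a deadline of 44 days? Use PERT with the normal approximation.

te_A = (6 + 4·9 + 24)/6 = 66/6 = 11; σ²_A = ((24−6)/6)² = 9.000
te_B = (7 + 4·8 + 9)/6 = 48/6 = 8; σ²_B = ((9−7)/6)² = 0.111
te_C = (1 + 4·5 + 9)/6 = 30/6 = 5; σ²_C = ((9−1)/6)² = 1.778
te_D = (1 + 4·2 + 9)/6 = 18/6 = 3; σ²_D = ((9−1)/6)² = 1.778
te_E = (2 + 4·6 + 16)/6 = 42/6 = 7; σ²_E = ((16−2)/6)² = 5.444
te_F = (6 + 4·7 + 8)/6 = 42/6 = 7; σ²_F = ((8−6)/6)² = 0.111
te_G = (8 + 4·12 + 16)/6 = 72/6 = 12; σ²_G = ((16−8)/6)² = 1.778
te_H = (7 + 4·10 + 13)/6 = 60/6 = 10; σ²_H = ((13−7)/6)² = 1.000
te_I = (10 + 4·13 + 22)/6 = 84/6 = 14; σ²_I = ((22−10)/6)² = 4.000
te_J = (9 + 4·12 + 21)/6 = 78/6 = 13; σ²_J = ((21−9)/6)² = 4.000

Forward pass:
ES_A = 0; EF_A = 11
ES_B = 0; EF_B = 8
ES_C = 0; EF_C = 5
ES_D = 0; EF_D = 3
ES_E = 0; EF_E = 7
ES_F = max(EF_D=3, EF_E=7) = 7; EF_F = 7+7 = 14
ES_G = max(EF_A=11, EF_D=3) = 11; EF_G = 11+12 = 23
ES_H = 7; EF_H = 7+10 = 17
ES_I = max(EF_D=3, EF_G=23) = 23; EF_I = 23+14 = 37
ES_J = max(EF_B=8, EF_C=5, EF_E=7, EF_F=14, EF_H=17, EF_I=37) = 37; EF_J = 37+13 = 50
Expected project duration μ = 50 days. Critical path: A → G → I → J.

Variance along critical path = 9.000 + 1.778 + 4.000 + 4.000 = 18.778; σ = √18.778 = 4.333 days.
Z = (44 − 50) / 4.333 = -1.385
P(T ≤ 44) = Φ(-1.385) ≈ 0.083

0.083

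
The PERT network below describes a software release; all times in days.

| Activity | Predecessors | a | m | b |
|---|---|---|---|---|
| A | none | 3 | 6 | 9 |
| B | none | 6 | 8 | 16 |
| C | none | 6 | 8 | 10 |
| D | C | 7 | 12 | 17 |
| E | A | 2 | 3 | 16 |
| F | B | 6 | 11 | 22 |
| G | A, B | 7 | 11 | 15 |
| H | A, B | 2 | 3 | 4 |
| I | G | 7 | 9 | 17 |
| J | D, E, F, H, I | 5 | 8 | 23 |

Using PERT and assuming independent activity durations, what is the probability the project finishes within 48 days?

0.976

te_A = (3 + 4·6 + 9)/6 = 36/6 = 6; σ²_A = ((9−3)/6)² = 1.000
te_B = (6 + 4·8 + 16)/6 = 54/6 = 9; σ²_B = ((16−6)/6)² = 2.778
te_C = (6 + 4·8 + 10)/6 = 48/6 = 8; σ²_C = ((10−6)/6)² = 0.444
te_D = (7 + 4·12 + 17)/6 = 72/6 = 12; σ²_D = ((17−7)/6)² = 2.778
te_E = (2 + 4·3 + 16)/6 = 30/6 = 5; σ²_E = ((16−2)/6)² = 5.444
te_F = (6 + 4·11 + 22)/6 = 72/6 = 12; σ²_F = ((22−6)/6)² = 7.111
te_G = (7 + 4·11 + 15)/6 = 66/6 = 11; σ²_G = ((15−7)/6)² = 1.778
te_H = (2 + 4·3 + 4)/6 = 18/6 = 3; σ²_H = ((4−2)/6)² = 0.111
te_I = (7 + 4·9 + 17)/6 = 60/6 = 10; σ²_I = ((17−7)/6)² = 2.778
te_J = (5 + 4·8 + 23)/6 = 60/6 = 10; σ²_J = ((23−5)/6)² = 9.000

Forward pass:
ES_A = 0; EF_A = 6
ES_B = 0; EF_B = 9
ES_C = 0; EF_C = 8
ES_D = 8; EF_D = 8+12 = 20
ES_E = 6; EF_E = 6+5 = 11
ES_F = 9; EF_F = 9+12 = 21
ES_G = max(EF_A=6, EF_B=9) = 9; EF_G = 9+11 = 20
ES_H = max(EF_A=6, EF_B=9) = 9; EF_H = 9+3 = 12
ES_I = 20; EF_I = 20+10 = 30
ES_J = max(EF_D=20, EF_E=11, EF_F=21, EF_H=12, EF_I=30) = 30; EF_J = 30+10 = 40
Expected project duration μ = 40 days. Critical path: B → G → I → J.

Variance along critical path = 2.778 + 1.778 + 2.778 + 9.000 = 16.333; σ = √16.333 = 4.041 days.
Z = (48 − 40) / 4.041 = 1.979
P(T ≤ 48) = Φ(1.979) ≈ 0.976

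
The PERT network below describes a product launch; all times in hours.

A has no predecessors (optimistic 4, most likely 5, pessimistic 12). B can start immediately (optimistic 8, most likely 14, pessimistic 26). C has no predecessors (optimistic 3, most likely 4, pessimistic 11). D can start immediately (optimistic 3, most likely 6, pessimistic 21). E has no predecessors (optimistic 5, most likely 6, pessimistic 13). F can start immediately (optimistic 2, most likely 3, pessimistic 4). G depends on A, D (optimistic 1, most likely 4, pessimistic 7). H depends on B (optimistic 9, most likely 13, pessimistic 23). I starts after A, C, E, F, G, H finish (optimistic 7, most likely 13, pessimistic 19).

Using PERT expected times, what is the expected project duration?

te_A = (4 + 4·5 + 12)/6 = 36/6 = 6
te_B = (8 + 4·14 + 26)/6 = 90/6 = 15
te_C = (3 + 4·4 + 11)/6 = 30/6 = 5
te_D = (3 + 4·6 + 21)/6 = 48/6 = 8
te_E = (5 + 4·6 + 13)/6 = 42/6 = 7
te_F = (2 + 4·3 + 4)/6 = 18/6 = 3
te_G = (1 + 4·4 + 7)/6 = 24/6 = 4
te_H = (9 + 4·13 + 23)/6 = 84/6 = 14
te_I = (7 + 4·13 + 19)/6 = 78/6 = 13

Forward pass:
ES_A = 0; EF_A = 6
ES_B = 0; EF_B = 15
ES_C = 0; EF_C = 5
ES_D = 0; EF_D = 8
ES_E = 0; EF_E = 7
ES_F = 0; EF_F = 3
ES_G = max(EF_A=6, EF_D=8) = 8; EF_G = 8+4 = 12
ES_H = 15; EF_H = 15+14 = 29
ES_I = max(EF_A=6, EF_C=5, EF_E=7, EF_F=3, EF_G=12, EF_H=29) = 29; EF_I = 29+13 = 42
Expected project duration μ = 42 hours. Critical path: B → H → I.

42 hours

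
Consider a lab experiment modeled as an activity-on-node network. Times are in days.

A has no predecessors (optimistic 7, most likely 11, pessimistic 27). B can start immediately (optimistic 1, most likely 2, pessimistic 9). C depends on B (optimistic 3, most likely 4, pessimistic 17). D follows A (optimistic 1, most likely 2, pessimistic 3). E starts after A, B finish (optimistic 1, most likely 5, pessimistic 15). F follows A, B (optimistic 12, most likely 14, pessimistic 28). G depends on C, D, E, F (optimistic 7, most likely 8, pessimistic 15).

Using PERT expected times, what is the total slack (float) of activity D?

14 days

te_A = (7 + 4·11 + 27)/6 = 78/6 = 13
te_B = (1 + 4·2 + 9)/6 = 18/6 = 3
te_C = (3 + 4·4 + 17)/6 = 36/6 = 6
te_D = (1 + 4·2 + 3)/6 = 12/6 = 2
te_E = (1 + 4·5 + 15)/6 = 36/6 = 6
te_F = (12 + 4·14 + 28)/6 = 96/6 = 16
te_G = (7 + 4·8 + 15)/6 = 54/6 = 9

Forward pass:
ES_A = 0; EF_A = 13
ES_B = 0; EF_B = 3
ES_C = 3; EF_C = 3+6 = 9
ES_D = 13; EF_D = 13+2 = 15
ES_E = max(EF_A=13, EF_B=3) = 13; EF_E = 13+6 = 19
ES_F = max(EF_A=13, EF_B=3) = 13; EF_F = 13+16 = 29
ES_G = max(EF_C=9, EF_D=15, EF_E=19, EF_F=29) = 29; EF_G = 29+9 = 38
Expected project duration μ = 38 days. Critical path: A → F → G.

Backward pass:
LF_G = 38; LS_G = 38−9 = 29
LF_F = LS_G = 29; LS_F = 29−16 = 13
LF_E = LS_G = 29; LS_E = 29−6 = 23
LF_D = LS_G = 29; LS_D = 29−2 = 27
LF_C = LS_G = 29; LS_C = 29−6 = 23
LF_B = min(LS_C=23, LS_E=23, LS_F=13) = 13; LS_B = 13−3 = 10
LF_A = min(LS_D=27, LS_E=23, LS_F=13) = 13; LS_A = 13−13 = 0
Slack_D = LS_D − ES_D = 27 − 13 = 14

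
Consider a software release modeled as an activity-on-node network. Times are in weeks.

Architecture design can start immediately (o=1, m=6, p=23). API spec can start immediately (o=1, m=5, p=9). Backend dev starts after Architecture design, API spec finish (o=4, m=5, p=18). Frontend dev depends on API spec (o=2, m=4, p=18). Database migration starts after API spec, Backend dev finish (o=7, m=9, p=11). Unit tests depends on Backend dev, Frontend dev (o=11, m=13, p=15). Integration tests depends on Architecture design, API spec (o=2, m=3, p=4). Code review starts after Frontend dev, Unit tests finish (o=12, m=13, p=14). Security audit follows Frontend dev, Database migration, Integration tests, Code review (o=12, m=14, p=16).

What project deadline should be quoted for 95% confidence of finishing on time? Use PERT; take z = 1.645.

62.3 weeks

te_Architecture design = (1 + 4·6 + 23)/6 = 48/6 = 8; σ²_Architecture design = ((23−1)/6)² = 13.444
te_API spec = (1 + 4·5 + 9)/6 = 30/6 = 5; σ²_API spec = ((9−1)/6)² = 1.778
te_Backend dev = (4 + 4·5 + 18)/6 = 42/6 = 7; σ²_Backend dev = ((18−4)/6)² = 5.444
te_Frontend dev = (2 + 4·4 + 18)/6 = 36/6 = 6; σ²_Frontend dev = ((18−2)/6)² = 7.111
te_Database migration = (7 + 4·9 + 11)/6 = 54/6 = 9; σ²_Database migration = ((11−7)/6)² = 0.444
te_Unit tests = (11 + 4·13 + 15)/6 = 78/6 = 13; σ²_Unit tests = ((15−11)/6)² = 0.444
te_Integration tests = (2 + 4·3 + 4)/6 = 18/6 = 3; σ²_Integration tests = ((4−2)/6)² = 0.111
te_Code review = (12 + 4·13 + 14)/6 = 78/6 = 13; σ²_Code review = ((14−12)/6)² = 0.111
te_Security audit = (12 + 4·14 + 16)/6 = 84/6 = 14; σ²_Security audit = ((16−12)/6)² = 0.444

Forward pass:
ES_Architecture design = 0; EF_Architecture design = 8
ES_API spec = 0; EF_API spec = 5
ES_Backend dev = max(EF_Architecture design=8, EF_API spec=5) = 8; EF_Backend dev = 8+7 = 15
ES_Frontend dev = 5; EF_Frontend dev = 5+6 = 11
ES_Database migration = max(EF_API spec=5, EF_Backend dev=15) = 15; EF_Database migration = 15+9 = 24
ES_Unit tests = max(EF_Backend dev=15, EF_Frontend dev=11) = 15; EF_Unit tests = 15+13 = 28
ES_Integration tests = max(EF_Architecture design=8, EF_API spec=5) = 8; EF_Integration tests = 8+3 = 11
ES_Code review = max(EF_Frontend dev=11, EF_Unit tests=28) = 28; EF_Code review = 28+13 = 41
ES_Security audit = max(EF_Frontend dev=11, EF_Database migration=24, EF_Integration tests=11, EF_Code review=41) = 41; EF_Security audit = 41+14 = 55
Expected project duration μ = 55 weeks. Critical path: Architecture design → Backend dev → Unit tests → Code review → Security audit.

Variance along critical path = 13.444 + 5.444 + 0.444 + 0.111 + 0.444 = 19.889; σ = 4.460 weeks.
D = μ + z·σ = 55 + 1.645·4.460 = 62.3 weeks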